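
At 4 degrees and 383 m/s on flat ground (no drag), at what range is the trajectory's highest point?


R = v0^2*sin(2*theta)/g = 383^2*sin(2*4°)/9.81 = 2081.06 m
apex_dist = R/2 = 2081.06/2 = 1041 m

1041 m


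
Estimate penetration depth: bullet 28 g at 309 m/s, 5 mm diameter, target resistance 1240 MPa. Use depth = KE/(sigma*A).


A = pi*(d/2)^2 = pi*(5/2)^2 = 19.635 mm^2
E = 0.5*m*v^2 = 0.5*0.028*309^2 = 1336.73 J
depth = E/(sigma*A) = 1336.73 J / (1240 MPa * 19.635 mm^2) = 1336.73/(1240 * 19.635) m = 0.0549027 m ≈ 54.9 mm

54.9 mm


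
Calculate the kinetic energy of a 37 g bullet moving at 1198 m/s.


E = 0.5*m*v^2 = 0.5*0.037*1198^2 = 26551 J

26551 J


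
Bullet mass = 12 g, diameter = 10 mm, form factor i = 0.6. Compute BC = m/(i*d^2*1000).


BC = m/(i*d^2*1000) = 12/(0.6 * 10^2 * 1000) = 0.0002

0.0002


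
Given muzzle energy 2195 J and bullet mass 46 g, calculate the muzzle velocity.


v = sqrt(2*E/m) = sqrt(2*2195/0.046) = 308.9 m/s

308.9 m/s


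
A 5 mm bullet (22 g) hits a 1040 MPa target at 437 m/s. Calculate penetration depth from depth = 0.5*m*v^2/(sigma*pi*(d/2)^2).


A = pi*(d/2)^2 = pi*(5/2)^2 = 19.635 mm^2
E = 0.5*m*v^2 = 0.5*0.022*437^2 = 2100.66 J
depth = E/(sigma*A) = 2100.66 J / (1040 MPa * 19.635 mm^2) = 2100.66/(1040 * 19.635) m = 0.102871 m ≈ 102.9 mm

102.9 mm


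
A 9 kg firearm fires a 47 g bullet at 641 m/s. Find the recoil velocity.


v_recoil = m_p * v_p / m_gun = 0.047 * 641 / 9 = 3.347 m/s

3.347 m/s


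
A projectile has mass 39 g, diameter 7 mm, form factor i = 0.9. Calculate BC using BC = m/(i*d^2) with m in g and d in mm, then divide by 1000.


BC = m/(i*d^2*1000) = 39/(0.9 * 7^2 * 1000) = 0.0008844

0.0008844


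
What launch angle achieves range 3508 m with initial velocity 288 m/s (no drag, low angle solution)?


sin(2*theta) = R*g/v0^2 = 3508*9.81/288^2 = 0.4149, theta = arcsin(0.4149)/2 = 12.26°

12.26 degrees


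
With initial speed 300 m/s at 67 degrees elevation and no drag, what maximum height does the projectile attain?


H = (v0*sin(theta))^2 / (2g) = (300*sin(67°))^2 / (2*9.81) = 3887 m

3887 m


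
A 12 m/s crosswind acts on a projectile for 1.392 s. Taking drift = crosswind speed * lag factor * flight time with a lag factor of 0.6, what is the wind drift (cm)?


drift = v_wind * lag * t = 12 * 0.6 * 1.392 = 10.0224 m ≈ 1002 cm

1002 cm


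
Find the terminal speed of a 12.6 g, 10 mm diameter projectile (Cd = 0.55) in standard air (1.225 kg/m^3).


A = pi*(d/2)^2 = pi*(10/2000)^2 = 7.85398e-05 m^2
vt = sqrt(2mg/(Cd*rho*A)) = sqrt(2*0.0126*9.81/(0.55 * 1.225 * 7.85398e-05)) = 68.35 m/s

68.35 m/s


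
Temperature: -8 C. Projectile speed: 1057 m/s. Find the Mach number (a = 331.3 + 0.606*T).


a = 331.3 + 0.606*(-8) = 326.452 m/s
M = v/a = 1057/326.452 = 3.238

3.238


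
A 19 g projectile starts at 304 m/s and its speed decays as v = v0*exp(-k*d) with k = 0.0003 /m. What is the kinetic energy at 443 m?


v = v0*exp(-k*d) = 304*exp(-0.0003*443) = 266.168 m/s
E = 0.5*m*v^2 = 0.5*0.019*266.168^2 = 673 J

673 J


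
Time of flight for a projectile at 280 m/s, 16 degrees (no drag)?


T = 2*v0*sin(theta)/g = 2*280*sin(16°)/9.81 = 15.73 s

15.73 s


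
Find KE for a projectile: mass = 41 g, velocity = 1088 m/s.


E = 0.5*m*v^2 = 0.5*0.041*1088^2 = 24267 J

24267 J


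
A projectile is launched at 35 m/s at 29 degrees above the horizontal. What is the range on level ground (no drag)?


R = v0^2 * sin(2*theta) / g = 35^2 * sin(2*29°) / 9.81 = 105.9 m

105.9 m


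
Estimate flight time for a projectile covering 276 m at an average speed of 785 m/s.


t = d/v = 276/785 = 0.3516 s

0.3516 s


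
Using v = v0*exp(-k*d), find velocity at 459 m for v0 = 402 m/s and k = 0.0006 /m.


v = v0*exp(-k*d) = 402*exp(-0.0006*459) = 305.2 m/s

305.2 m/s


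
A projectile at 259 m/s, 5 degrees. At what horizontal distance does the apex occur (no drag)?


R = v0^2*sin(2*theta)/g = 259^2*sin(2*5°)/9.81 = 1187.41 m
apex_dist = R/2 = 1187.41/2 = 593.7 m

593.7 m


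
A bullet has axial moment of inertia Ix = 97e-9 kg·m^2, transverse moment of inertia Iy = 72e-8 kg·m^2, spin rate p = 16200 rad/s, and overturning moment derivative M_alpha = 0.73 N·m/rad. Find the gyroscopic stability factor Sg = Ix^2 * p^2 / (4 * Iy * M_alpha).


Sg = Ix^2 * p^2 / (4 * Iy * M_alpha) = (97e-9)^2 * 16200^2 / (4 * 72e-8 * 0.73) = 1.175

1.175


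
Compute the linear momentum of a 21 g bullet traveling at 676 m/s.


p = m*v = 0.021*676 = 14.2 kg·m/s

14.2 kg·m/s


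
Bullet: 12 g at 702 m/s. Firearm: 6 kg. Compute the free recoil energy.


v_r = m_p*v_p/m_gun = 0.012*702/6 = 1.404 m/s, E_r = 0.5*m_gun*v_r^2 = 0.5*6*1.404^2 = 5.914 J

5.914 J


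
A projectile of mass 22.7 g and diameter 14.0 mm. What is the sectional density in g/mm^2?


SD = m/d^2 = 22.7/14.0^2 = 0.1158 g/mm^2

0.1158 g/mm^2


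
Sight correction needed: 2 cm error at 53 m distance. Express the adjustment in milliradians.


1 mrad subtends 1 cm per 10 m of range, so adj = error_cm / (dist_m / 10) = 2 / (53/10) = 0.3774 mrad

0.3774 mrad


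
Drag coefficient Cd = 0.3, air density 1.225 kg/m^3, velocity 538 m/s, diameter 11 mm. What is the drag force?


A = pi*(d/2)^2 = pi*(11/2000)^2 = 9.50332e-05 m^2
Fd = 0.5*Cd*rho*A*v^2 = 0.5*0.3*1.225*9.50332e-05*538^2 = 5.054 N

5.054 N


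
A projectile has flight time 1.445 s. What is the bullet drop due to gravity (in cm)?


drop = 0.5*g*t^2 = 0.5*9.81*1.445^2 = 10.2418 m ≈ 1024 cm

1024 cm


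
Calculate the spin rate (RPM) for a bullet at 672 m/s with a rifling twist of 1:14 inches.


twist_m = 14*0.0254 = 0.3556 m
spin = v/twist = 672/0.3556 = 1889.764 rev/s
RPM = spin*60 = 1889.764*60 ≈ 113386 RPM

113386 RPM


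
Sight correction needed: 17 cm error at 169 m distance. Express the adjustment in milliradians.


1 mrad subtends 1 cm per 10 m of range, so adj = error_cm / (dist_m / 10) = 17 / (169/10) = 1.006 mrad

1.006 mrad


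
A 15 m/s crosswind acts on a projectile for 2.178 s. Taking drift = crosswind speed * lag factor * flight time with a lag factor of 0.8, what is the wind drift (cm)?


drift = v_wind * lag * t = 15 * 0.8 * 2.178 = 26.136 m ≈ 2614 cm

2614 cm


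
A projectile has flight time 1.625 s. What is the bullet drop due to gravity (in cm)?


drop = 0.5*g*t^2 = 0.5*9.81*1.625^2 = 12.9523 m ≈ 1295 cm

1295 cm


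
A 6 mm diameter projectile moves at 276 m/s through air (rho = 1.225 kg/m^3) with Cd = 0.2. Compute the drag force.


A = pi*(d/2)^2 = pi*(6/2000)^2 = 2.82743e-05 m^2
Fd = 0.5*Cd*rho*A*v^2 = 0.5*0.2*1.225*2.82743e-05*276^2 = 0.2638 N

0.2638 N


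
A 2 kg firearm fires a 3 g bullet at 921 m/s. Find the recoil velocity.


v_recoil = m_p * v_p / m_gun = 0.003 * 921 / 2 = 1.381 m/s

1.381 m/s


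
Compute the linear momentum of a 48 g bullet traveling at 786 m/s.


p = m*v = 0.048*786 = 37.73 kg·m/s

37.73 kg·m/s


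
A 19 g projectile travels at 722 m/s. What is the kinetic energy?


E = 0.5*m*v^2 = 0.5*0.019*722^2 = 4952 J

4952 J


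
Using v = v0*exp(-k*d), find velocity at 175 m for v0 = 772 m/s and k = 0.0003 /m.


v = v0*exp(-k*d) = 772*exp(-0.0003*175) = 732.5 m/s

732.5 m/s


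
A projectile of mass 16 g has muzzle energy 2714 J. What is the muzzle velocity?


v = sqrt(2*E/m) = sqrt(2*2714/0.016) = 582.5 m/s

582.5 m/s


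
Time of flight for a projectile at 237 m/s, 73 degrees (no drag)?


T = 2*v0*sin(theta)/g = 2*237*sin(73°)/9.81 = 46.21 s

46.21 s


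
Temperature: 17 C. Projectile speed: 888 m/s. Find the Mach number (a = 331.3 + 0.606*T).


a = 331.3 + 0.606*(17) = 341.602 m/s
M = v/a = 888/341.602 = 2.6

2.6


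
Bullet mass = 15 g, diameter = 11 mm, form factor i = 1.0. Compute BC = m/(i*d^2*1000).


BC = m/(i*d^2*1000) = 15/(1.0 * 11^2 * 1000) = 0.000124

0.000124


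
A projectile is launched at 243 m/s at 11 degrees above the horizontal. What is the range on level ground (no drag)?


R = v0^2 * sin(2*theta) / g = 243^2 * sin(2*11°) / 9.81 = 2255 m

2255 m


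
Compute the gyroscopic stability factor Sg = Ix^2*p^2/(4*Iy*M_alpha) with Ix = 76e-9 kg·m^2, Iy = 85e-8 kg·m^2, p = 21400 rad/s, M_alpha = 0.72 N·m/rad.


Sg = Ix^2 * p^2 / (4 * Iy * M_alpha) = (76e-9)^2 * 21400^2 / (4 * 85e-8 * 0.72) = 1.081

1.081


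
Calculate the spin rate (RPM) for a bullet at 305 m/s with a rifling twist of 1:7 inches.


twist_m = 7*0.0254 = 0.1778 m
spin = v/twist = 305/0.1778 = 1715.411 rev/s
RPM = spin*60 = 1715.411*60 ≈ 102925 RPM

102925 RPM


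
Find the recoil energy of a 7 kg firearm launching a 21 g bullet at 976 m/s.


v_r = m_p*v_p/m_gun = 0.021*976/7 = 2.928 m/s, E_r = 0.5*m_gun*v_r^2 = 0.5*7*2.928^2 = 30.01 J

30.01 J


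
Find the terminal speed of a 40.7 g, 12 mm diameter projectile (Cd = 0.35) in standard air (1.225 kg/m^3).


A = pi*(d/2)^2 = pi*(12/2000)^2 = 1.13097e-04 m^2
vt = sqrt(2mg/(Cd*rho*A)) = sqrt(2*0.0407*9.81/(0.35 * 1.225 * 1.13097e-04)) = 128.3 m/s

128.3 m/s


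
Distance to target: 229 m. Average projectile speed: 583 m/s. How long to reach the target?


t = d/v = 229/583 = 0.3928 s

0.3928 s


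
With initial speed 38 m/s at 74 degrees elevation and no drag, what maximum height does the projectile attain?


H = (v0*sin(theta))^2 / (2g) = (38*sin(74°))^2 / (2*9.81) = 68.01 m

68.01 m


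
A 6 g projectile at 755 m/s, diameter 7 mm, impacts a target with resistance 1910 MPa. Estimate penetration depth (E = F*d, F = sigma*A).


A = pi*(d/2)^2 = pi*(7/2)^2 = 38.4845 mm^2
E = 0.5*m*v^2 = 0.5*0.006*755^2 = 1710.08 J
depth = E/(sigma*A) = 1710.08 J / (1910 MPa * 38.4845 mm^2) = 1710.08/(1910 * 38.4845) m = 0.0232646 m ≈ 23.26 mm

23.26 mm


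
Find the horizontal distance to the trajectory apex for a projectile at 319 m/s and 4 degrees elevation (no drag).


R = v0^2*sin(2*theta)/g = 319^2*sin(2*4°)/9.81 = 1443.67 m
apex_dist = R/2 = 1443.67/2 = 721.8 m

721.8 m


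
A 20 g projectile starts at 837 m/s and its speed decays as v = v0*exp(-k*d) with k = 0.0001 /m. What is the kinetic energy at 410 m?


v = v0*exp(-k*d) = 837*exp(-0.0001*410) = 803.377 m/s
E = 0.5*m*v^2 = 0.5*0.02*803.377^2 = 6454 J

6454 J


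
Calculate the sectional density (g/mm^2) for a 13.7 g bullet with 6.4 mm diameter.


SD = m/d^2 = 13.7/6.4^2 = 0.3345 g/mm^2

0.3345 g/mm^2


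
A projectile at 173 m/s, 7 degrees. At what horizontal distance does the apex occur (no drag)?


R = v0^2*sin(2*theta)/g = 173^2*sin(2*7°)/9.81 = 738.071 m
apex_dist = R/2 = 738.071/2 = 369 m

369 m


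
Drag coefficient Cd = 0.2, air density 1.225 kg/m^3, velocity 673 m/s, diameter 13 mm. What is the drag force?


A = pi*(d/2)^2 = pi*(13/2000)^2 = 1.32732e-04 m^2
Fd = 0.5*Cd*rho*A*v^2 = 0.5*0.2*1.225*1.32732e-04*673^2 = 7.364 N

7.364 N


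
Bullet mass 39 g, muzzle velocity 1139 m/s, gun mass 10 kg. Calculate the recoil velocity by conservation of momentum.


v_recoil = m_p * v_p / m_gun = 0.039 * 1139 / 10 = 4.442 m/s

4.442 m/s


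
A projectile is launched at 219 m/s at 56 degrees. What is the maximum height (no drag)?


H = (v0*sin(theta))^2 / (2g) = (219*sin(56°))^2 / (2*9.81) = 1680 m

1680 m


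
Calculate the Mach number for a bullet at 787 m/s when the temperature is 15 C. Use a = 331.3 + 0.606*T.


a = 331.3 + 0.606*(15) = 340.39 m/s
M = v/a = 787/340.39 = 2.312

2.312


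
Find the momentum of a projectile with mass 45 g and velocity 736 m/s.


p = m*v = 0.045*736 = 33.12 kg·m/s

33.12 kg·m/s


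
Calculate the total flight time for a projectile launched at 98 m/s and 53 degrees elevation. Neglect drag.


T = 2*v0*sin(theta)/g = 2*98*sin(53°)/9.81 = 15.96 s

15.96 s


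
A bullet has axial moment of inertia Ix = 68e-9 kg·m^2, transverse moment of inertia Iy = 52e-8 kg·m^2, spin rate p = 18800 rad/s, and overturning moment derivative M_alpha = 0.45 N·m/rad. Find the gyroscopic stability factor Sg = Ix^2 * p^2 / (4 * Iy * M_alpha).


Sg = Ix^2 * p^2 / (4 * Iy * M_alpha) = (68e-9)^2 * 18800^2 / (4 * 52e-8 * 0.45) = 1.746

1.746


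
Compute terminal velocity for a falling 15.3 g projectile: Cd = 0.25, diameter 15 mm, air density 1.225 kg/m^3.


A = pi*(d/2)^2 = pi*(15/2000)^2 = 1.76715e-04 m^2
vt = sqrt(2mg/(Cd*rho*A)) = sqrt(2*0.0153*9.81/(0.25 * 1.225 * 1.76715e-04)) = 74.48 m/s

74.48 m/s


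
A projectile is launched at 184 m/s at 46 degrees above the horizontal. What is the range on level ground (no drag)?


R = v0^2 * sin(2*theta) / g = 184^2 * sin(2*46°) / 9.81 = 3449 m

3449 m


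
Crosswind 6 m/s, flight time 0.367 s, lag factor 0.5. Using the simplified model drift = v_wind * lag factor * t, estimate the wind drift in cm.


drift = v_wind * lag * t = 6 * 0.5 * 0.367 = 1.101 m ≈ 110.1 cm

110.1 cm


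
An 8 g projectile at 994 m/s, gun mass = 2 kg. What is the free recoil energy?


v_r = m_p*v_p/m_gun = 0.008*994/2 = 3.976 m/s, E_r = 0.5*m_gun*v_r^2 = 0.5*2*3.976^2 = 15.81 J

15.81 J


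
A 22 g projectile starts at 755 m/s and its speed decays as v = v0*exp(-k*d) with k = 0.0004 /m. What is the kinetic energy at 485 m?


v = v0*exp(-k*d) = 755*exp(-0.0004*485) = 621.862 m/s
E = 0.5*m*v^2 = 0.5*0.022*621.862^2 = 4254 J

4254 J


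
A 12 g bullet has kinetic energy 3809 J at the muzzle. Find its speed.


v = sqrt(2*E/m) = sqrt(2*3809/0.012) = 796.8 m/s

796.8 m/s


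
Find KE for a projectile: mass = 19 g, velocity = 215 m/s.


E = 0.5*m*v^2 = 0.5*0.019*215^2 = 439.1 J

439.1 J


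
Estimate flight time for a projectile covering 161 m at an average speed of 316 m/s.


t = d/v = 161/316 = 0.5095 s

0.5095 s


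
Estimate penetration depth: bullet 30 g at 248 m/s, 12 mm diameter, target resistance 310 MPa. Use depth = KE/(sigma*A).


A = pi*(d/2)^2 = pi*(12/2)^2 = 113.097 mm^2
E = 0.5*m*v^2 = 0.5*0.03*248^2 = 922.56 J
depth = E/(sigma*A) = 922.56 J / (310 MPa * 113.097 mm^2) = 922.56/(310 * 113.097) m = 0.0263136 m ≈ 26.31 mm

26.31 mm


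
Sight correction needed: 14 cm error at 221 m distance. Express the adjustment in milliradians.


1 mrad subtends 1 cm per 10 m of range, so adj = error_cm / (dist_m / 10) = 14 / (221/10) = 0.6335 mrad

0.6335 mrad


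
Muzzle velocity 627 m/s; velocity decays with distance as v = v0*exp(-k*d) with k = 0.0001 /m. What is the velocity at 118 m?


v = v0*exp(-k*d) = 627*exp(-0.0001*118) = 619.6 m/s

619.6 m/s


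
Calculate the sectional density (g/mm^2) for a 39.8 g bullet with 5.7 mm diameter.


SD = m/d^2 = 39.8/5.7^2 = 1.225 g/mm^2

1.225 g/mm^2


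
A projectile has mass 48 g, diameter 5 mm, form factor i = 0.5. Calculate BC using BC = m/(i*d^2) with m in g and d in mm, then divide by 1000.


BC = m/(i*d^2*1000) = 48/(0.5 * 5^2 * 1000) = 0.00384

0.00384


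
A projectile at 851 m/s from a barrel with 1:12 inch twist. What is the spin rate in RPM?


twist_m = 12*0.0254 = 0.3048 m
spin = v/twist = 851/0.3048 = 2791.995 rev/s
RPM = spin*60 = 2791.995*60 ≈ 167520 RPM

167520 RPM


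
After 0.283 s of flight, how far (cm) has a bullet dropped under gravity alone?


drop = 0.5*g*t^2 = 0.5*9.81*0.283^2 = 0.392837 m ≈ 39.28 cm

39.28 cm


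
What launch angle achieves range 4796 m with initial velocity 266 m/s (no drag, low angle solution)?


sin(2*theta) = R*g/v0^2 = 4796*9.81/266^2 = 0.664944, theta = arcsin(0.664944)/2 = 20.84°

20.84 degrees


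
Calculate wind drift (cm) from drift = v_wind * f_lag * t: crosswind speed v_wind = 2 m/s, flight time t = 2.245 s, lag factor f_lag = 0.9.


drift = v_wind * lag * t = 2 * 0.9 * 2.245 = 4.041 m ≈ 404.1 cm

404.1 cm


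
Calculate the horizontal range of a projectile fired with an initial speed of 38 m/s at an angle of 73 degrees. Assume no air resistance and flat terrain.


R = v0^2 * sin(2*theta) / g = 38^2 * sin(2*73°) / 9.81 = 82.31 m

82.31 m


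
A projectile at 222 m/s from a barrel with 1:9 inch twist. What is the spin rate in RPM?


twist_m = 9*0.0254 = 0.2286 m
spin = v/twist = 222/0.2286 = 971.1286 rev/s
RPM = spin*60 = 971.1286*60 ≈ 58268 RPM

58268 RPM


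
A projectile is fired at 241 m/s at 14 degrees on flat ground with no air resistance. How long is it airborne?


T = 2*v0*sin(theta)/g = 2*241*sin(14°)/9.81 = 11.89 s

11.89 s


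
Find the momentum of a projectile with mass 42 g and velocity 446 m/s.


p = m*v = 0.042*446 = 18.73 kg·m/s

18.73 kg·m/s


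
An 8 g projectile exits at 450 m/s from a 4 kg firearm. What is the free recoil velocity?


v_recoil = m_p * v_p / m_gun = 0.008 * 450 / 4 = 0.9 m/s

0.9 m/s


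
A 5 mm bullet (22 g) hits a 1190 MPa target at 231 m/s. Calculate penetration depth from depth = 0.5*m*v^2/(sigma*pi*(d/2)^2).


A = pi*(d/2)^2 = pi*(5/2)^2 = 19.635 mm^2
E = 0.5*m*v^2 = 0.5*0.022*231^2 = 586.971 J
depth = E/(sigma*A) = 586.971 J / (1190 MPa * 19.635 mm^2) = 586.971/(1190 * 19.635) m = 0.0251212 m ≈ 25.12 mm

25.12 mm


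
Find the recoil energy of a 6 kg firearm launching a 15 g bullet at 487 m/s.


v_r = m_p*v_p/m_gun = 0.015*487/6 = 1.2175 m/s, E_r = 0.5*m_gun*v_r^2 = 0.5*6*1.2175^2 = 4.447 J

4.447 J


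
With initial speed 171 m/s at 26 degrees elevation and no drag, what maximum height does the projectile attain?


H = (v0*sin(theta))^2 / (2g) = (171*sin(26°))^2 / (2*9.81) = 286.4 m

286.4 m


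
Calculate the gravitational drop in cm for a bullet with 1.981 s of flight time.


drop = 0.5*g*t^2 = 0.5*9.81*1.981^2 = 19.249 m ≈ 1925 cm

1925 cm


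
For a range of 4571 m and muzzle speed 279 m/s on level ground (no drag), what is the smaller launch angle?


sin(2*theta) = R*g/v0^2 = 4571*9.81/279^2 = 0.576065, theta = arcsin(0.576065)/2 = 17.59°

17.59 degrees


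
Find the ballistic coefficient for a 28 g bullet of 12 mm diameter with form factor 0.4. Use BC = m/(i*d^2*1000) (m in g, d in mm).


BC = m/(i*d^2*1000) = 28/(0.4 * 12^2 * 1000) = 0.0004861

0.0004861


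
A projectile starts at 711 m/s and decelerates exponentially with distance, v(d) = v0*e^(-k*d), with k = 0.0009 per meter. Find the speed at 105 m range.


v = v0*exp(-k*d) = 711*exp(-0.0009*105) = 646.9 m/s

646.9 m/s


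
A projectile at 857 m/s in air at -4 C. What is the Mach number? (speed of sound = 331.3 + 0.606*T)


a = 331.3 + 0.606*(-4) = 328.876 m/s
M = v/a = 857/328.876 = 2.606

2.606


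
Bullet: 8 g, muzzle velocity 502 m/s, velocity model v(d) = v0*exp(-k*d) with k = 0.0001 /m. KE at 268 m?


v = v0*exp(-k*d) = 502*exp(-0.0001*268) = 488.725 m/s
E = 0.5*m*v^2 = 0.5*0.008*488.725^2 = 955.4 J

955.4 J


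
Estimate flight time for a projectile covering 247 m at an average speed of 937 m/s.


t = d/v = 247/937 = 0.2636 s

0.2636 s


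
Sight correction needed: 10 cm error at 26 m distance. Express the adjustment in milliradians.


1 mrad subtends 1 cm per 10 m of range, so adj = error_cm / (dist_m / 10) = 10 / (26/10) = 3.846 mrad

3.846 mrad


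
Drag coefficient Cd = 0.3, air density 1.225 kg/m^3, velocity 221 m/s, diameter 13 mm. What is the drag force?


A = pi*(d/2)^2 = pi*(13/2000)^2 = 1.32732e-04 m^2
Fd = 0.5*Cd*rho*A*v^2 = 0.5*0.3*1.225*1.32732e-04*221^2 = 1.191 N

1.191 N


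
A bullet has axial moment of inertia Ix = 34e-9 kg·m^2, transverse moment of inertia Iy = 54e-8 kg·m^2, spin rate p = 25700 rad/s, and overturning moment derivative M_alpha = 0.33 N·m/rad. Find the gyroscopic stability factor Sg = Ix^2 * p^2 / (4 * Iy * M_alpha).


Sg = Ix^2 * p^2 / (4 * Iy * M_alpha) = (34e-9)^2 * 25700^2 / (4 * 54e-8 * 0.33) = 1.071

1.071


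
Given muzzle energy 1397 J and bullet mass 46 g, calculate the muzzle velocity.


v = sqrt(2*E/m) = sqrt(2*1397/0.046) = 246.5 m/s

246.5 m/s


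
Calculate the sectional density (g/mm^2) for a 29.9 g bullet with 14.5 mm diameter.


SD = m/d^2 = 29.9/14.5^2 = 0.1422 g/mm^2

0.1422 g/mm^2


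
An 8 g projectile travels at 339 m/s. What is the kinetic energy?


E = 0.5*m*v^2 = 0.5*0.008*339^2 = 459.7 J

459.7 J


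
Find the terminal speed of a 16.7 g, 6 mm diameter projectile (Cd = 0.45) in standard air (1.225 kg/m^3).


A = pi*(d/2)^2 = pi*(6/2000)^2 = 2.82743e-05 m^2
vt = sqrt(2mg/(Cd*rho*A)) = sqrt(2*0.0167*9.81/(0.45 * 1.225 * 2.82743e-05)) = 145 m/s

145 m/s


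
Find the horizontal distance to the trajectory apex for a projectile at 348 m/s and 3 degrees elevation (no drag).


R = v0^2*sin(2*theta)/g = 348^2*sin(2*3°)/9.81 = 1290.4 m
apex_dist = R/2 = 1290.4/2 = 645.2 m

645.2 m


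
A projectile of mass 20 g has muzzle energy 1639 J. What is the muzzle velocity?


v = sqrt(2*E/m) = sqrt(2*1639/0.02) = 404.8 m/s

404.8 m/s


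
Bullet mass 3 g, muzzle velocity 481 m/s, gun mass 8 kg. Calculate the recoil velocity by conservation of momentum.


v_recoil = m_p * v_p / m_gun = 0.003 * 481 / 8 = 0.1804 m/s

0.1804 m/s


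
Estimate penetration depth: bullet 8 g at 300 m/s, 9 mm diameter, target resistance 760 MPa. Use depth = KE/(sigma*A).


A = pi*(d/2)^2 = pi*(9/2)^2 = 63.6173 mm^2
E = 0.5*m*v^2 = 0.5*0.008*300^2 = 360 J
depth = E/(sigma*A) = 360 J / (760 MPa * 63.6173 mm^2) = 360/(760 * 63.6173) m = 0.00744585 m ≈ 7.446 mm

7.446 mm


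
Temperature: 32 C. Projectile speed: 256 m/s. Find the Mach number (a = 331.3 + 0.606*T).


a = 331.3 + 0.606*(32) = 350.692 m/s
M = v/a = 256/350.692 = 0.73

0.73


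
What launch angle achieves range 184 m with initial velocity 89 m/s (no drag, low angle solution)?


sin(2*theta) = R*g/v0^2 = 184*9.81/89^2 = 0.22788, theta = arcsin(0.22788)/2 = 6.586°

6.586 degrees


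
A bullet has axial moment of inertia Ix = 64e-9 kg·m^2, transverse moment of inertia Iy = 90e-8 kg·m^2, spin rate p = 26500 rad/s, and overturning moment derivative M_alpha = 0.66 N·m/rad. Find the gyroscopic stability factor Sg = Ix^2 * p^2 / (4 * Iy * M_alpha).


Sg = Ix^2 * p^2 / (4 * Iy * M_alpha) = (64e-9)^2 * 26500^2 / (4 * 90e-8 * 0.66) = 1.211

1.211


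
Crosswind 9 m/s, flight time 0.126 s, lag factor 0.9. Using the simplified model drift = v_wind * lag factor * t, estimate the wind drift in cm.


drift = v_wind * lag * t = 9 * 0.9 * 0.126 = 1.0206 m ≈ 102.1 cm

102.1 cm


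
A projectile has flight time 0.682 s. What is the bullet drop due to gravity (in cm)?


drop = 0.5*g*t^2 = 0.5*9.81*0.682^2 = 2.28143 m ≈ 228.1 cm

228.1 cm


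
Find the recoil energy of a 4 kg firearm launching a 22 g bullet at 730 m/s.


v_r = m_p*v_p/m_gun = 0.022*730/4 = 4.015 m/s, E_r = 0.5*m_gun*v_r^2 = 0.5*4*4.015^2 = 32.24 J

32.24 J


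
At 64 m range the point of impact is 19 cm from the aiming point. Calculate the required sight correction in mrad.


1 mrad subtends 1 cm per 10 m of range, so adj = error_cm / (dist_m / 10) = 19 / (64/10) = 2.969 mrad

2.969 mrad


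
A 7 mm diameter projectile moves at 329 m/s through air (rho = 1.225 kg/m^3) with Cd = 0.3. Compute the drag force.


A = pi*(d/2)^2 = pi*(7/2000)^2 = 3.84845e-05 m^2
Fd = 0.5*Cd*rho*A*v^2 = 0.5*0.3*1.225*3.84845e-05*329^2 = 0.7654 N

0.7654 N


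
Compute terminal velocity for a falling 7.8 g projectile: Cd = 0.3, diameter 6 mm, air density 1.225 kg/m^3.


A = pi*(d/2)^2 = pi*(6/2000)^2 = 2.82743e-05 m^2
vt = sqrt(2mg/(Cd*rho*A)) = sqrt(2*0.0078*9.81/(0.3 * 1.225 * 2.82743e-05)) = 121.4 m/s

121.4 m/s


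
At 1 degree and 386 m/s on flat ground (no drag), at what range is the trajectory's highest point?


R = v0^2*sin(2*theta)/g = 386^2*sin(2*1°)/9.81 = 530.06 m
apex_dist = R/2 = 530.06/2 = 265 m

265 m


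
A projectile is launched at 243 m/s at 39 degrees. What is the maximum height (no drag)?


H = (v0*sin(theta))^2 / (2g) = (243*sin(39°))^2 / (2*9.81) = 1192 m

1192 m


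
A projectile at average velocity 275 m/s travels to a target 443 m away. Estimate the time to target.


t = d/v = 443/275 = 1.611 s

1.611 s


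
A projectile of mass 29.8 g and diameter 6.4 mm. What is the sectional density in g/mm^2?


SD = m/d^2 = 29.8/6.4^2 = 0.7275 g/mm^2

0.7275 g/mm^2


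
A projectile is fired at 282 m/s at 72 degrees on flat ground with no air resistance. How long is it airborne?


T = 2*v0*sin(theta)/g = 2*282*sin(72°)/9.81 = 54.68 s

54.68 s


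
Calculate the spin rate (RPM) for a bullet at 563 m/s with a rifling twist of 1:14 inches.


twist_m = 14*0.0254 = 0.3556 m
spin = v/twist = 563/0.3556 = 1583.24 rev/s
RPM = spin*60 = 1583.24*60 ≈ 94994 RPM

94994 RPM


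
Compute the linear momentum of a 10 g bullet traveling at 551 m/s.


p = m*v = 0.01*551 = 5.51 kg·m/s

5.51 kg·m/s


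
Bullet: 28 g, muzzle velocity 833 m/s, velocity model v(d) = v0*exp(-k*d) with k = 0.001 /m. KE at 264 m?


v = v0*exp(-k*d) = 833*exp(-0.001*264) = 639.722 m/s
E = 0.5*m*v^2 = 0.5*0.028*639.722^2 = 5729 J

5729 J


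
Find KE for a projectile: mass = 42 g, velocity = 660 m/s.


E = 0.5*m*v^2 = 0.5*0.042*660^2 = 9148 J

9148 J


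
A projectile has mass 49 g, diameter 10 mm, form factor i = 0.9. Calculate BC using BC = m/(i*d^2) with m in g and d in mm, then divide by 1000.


BC = m/(i*d^2*1000) = 49/(0.9 * 10^2 * 1000) = 0.0005444

0.0005444


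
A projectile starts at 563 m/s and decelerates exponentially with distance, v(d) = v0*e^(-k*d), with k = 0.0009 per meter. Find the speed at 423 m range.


v = v0*exp(-k*d) = 563*exp(-0.0009*423) = 384.7 m/s

384.7 m/s


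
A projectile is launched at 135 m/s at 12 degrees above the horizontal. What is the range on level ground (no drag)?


R = v0^2 * sin(2*theta) / g = 135^2 * sin(2*12°) / 9.81 = 755.6 m

755.6 m


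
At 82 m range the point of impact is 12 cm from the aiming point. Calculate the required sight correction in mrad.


1 mrad subtends 1 cm per 10 m of range, so adj = error_cm / (dist_m / 10) = 12 / (82/10) = 1.463 mrad

1.463 mrad


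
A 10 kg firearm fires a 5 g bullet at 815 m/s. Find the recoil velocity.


v_recoil = m_p * v_p / m_gun = 0.005 * 815 / 10 = 0.4075 m/s

0.4075 m/s


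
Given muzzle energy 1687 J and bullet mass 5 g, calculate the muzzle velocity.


v = sqrt(2*E/m) = sqrt(2*1687/0.005) = 821.5 m/s

821.5 m/s


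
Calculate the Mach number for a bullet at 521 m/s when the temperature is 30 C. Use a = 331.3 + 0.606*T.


a = 331.3 + 0.606*(30) = 349.48 m/s
M = v/a = 521/349.48 = 1.491

1.491


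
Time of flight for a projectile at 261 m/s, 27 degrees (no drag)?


T = 2*v0*sin(theta)/g = 2*261*sin(27°)/9.81 = 24.16 s

24.16 s


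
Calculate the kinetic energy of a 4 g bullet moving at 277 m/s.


E = 0.5*m*v^2 = 0.5*0.004*277^2 = 153.5 J

153.5 J


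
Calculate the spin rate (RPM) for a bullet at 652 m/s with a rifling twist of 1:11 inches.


twist_m = 11*0.0254 = 0.2794 m
spin = v/twist = 652/0.2794 = 2333.572 rev/s
RPM = spin*60 = 2333.572*60 ≈ 140014 RPM

140014 RPM


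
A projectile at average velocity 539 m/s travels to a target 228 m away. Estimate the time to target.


t = d/v = 228/539 = 0.423 s

0.423 s


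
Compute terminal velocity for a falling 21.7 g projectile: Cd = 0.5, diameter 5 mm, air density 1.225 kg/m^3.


A = pi*(d/2)^2 = pi*(5/2000)^2 = 1.96350e-05 m^2
vt = sqrt(2mg/(Cd*rho*A)) = sqrt(2*0.0217*9.81/(0.5 * 1.225 * 1.96350e-05)) = 188.2 m/s

188.2 m/s


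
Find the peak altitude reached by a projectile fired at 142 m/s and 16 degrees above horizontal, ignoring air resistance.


H = (v0*sin(theta))^2 / (2g) = (142*sin(16°))^2 / (2*9.81) = 78.08 m

78.08 m


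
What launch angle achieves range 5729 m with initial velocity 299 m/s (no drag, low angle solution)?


sin(2*theta) = R*g/v0^2 = 5729*9.81/299^2 = 0.628645, theta = arcsin(0.628645)/2 = 19.48°

19.48 degrees


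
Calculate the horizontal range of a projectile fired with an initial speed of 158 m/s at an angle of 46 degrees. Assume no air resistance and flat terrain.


R = v0^2 * sin(2*theta) / g = 158^2 * sin(2*46°) / 9.81 = 2543 m

2543 m


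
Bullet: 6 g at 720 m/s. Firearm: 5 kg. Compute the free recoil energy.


v_r = m_p*v_p/m_gun = 0.006*720/5 = 0.864 m/s, E_r = 0.5*m_gun*v_r^2 = 0.5*5*0.864^2 = 1.866 J

1.866 J


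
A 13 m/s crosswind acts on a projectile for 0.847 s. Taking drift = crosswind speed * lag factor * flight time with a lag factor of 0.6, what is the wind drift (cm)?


drift = v_wind * lag * t = 13 * 0.6 * 0.847 = 6.6066 m ≈ 660.7 cm

660.7 cm


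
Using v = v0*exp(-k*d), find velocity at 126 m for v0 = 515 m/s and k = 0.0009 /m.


v = v0*exp(-k*d) = 515*exp(-0.0009*126) = 459.8 m/s

459.8 m/s


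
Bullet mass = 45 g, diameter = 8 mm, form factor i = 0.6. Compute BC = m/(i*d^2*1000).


BC = m/(i*d^2*1000) = 45/(0.6 * 8^2 * 1000) = 0.001172

0.001172


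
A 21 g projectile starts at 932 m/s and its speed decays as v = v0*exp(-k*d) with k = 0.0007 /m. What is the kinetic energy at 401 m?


v = v0*exp(-k*d) = 932*exp(-0.0007*401) = 703.898 m/s
E = 0.5*m*v^2 = 0.5*0.021*703.898^2 = 5202 J

5202 J


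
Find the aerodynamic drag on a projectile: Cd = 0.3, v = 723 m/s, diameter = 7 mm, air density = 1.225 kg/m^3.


A = pi*(d/2)^2 = pi*(7/2000)^2 = 3.84845e-05 m^2
Fd = 0.5*Cd*rho*A*v^2 = 0.5*0.3*1.225*3.84845e-05*723^2 = 3.696 N

3.696 N


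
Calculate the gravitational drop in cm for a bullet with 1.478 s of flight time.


drop = 0.5*g*t^2 = 0.5*9.81*1.478^2 = 10.7149 m ≈ 1071 cm

1071 cm


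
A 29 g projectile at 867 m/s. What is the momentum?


p = m*v = 0.029*867 = 25.14 kg·m/s

25.14 kg·m/s


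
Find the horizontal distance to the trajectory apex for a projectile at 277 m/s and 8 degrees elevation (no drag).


R = v0^2*sin(2*theta)/g = 277^2*sin(2*8°)/9.81 = 2155.9 m
apex_dist = R/2 = 2155.9/2 = 1078 m

1078 m


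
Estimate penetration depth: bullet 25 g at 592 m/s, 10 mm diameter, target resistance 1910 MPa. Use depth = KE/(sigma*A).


A = pi*(d/2)^2 = pi*(10/2)^2 = 78.5398 mm^2
E = 0.5*m*v^2 = 0.5*0.025*592^2 = 4380.8 J
depth = E/(sigma*A) = 4380.8 J / (1910 MPa * 78.5398 mm^2) = 4380.8/(1910 * 78.5398) m = 0.0292032 m ≈ 29.2 mm

29.2 mm


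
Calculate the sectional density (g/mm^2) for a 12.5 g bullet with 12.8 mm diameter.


SD = m/d^2 = 12.5/12.8^2 = 0.07629 g/mm^2

0.07629 g/mm^2


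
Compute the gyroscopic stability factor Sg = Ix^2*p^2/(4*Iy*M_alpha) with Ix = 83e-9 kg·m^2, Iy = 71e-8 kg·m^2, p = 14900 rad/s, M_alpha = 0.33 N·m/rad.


Sg = Ix^2 * p^2 / (4 * Iy * M_alpha) = (83e-9)^2 * 14900^2 / (4 * 71e-8 * 0.33) = 1.632

1.632


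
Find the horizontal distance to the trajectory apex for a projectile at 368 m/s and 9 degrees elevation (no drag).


R = v0^2*sin(2*theta)/g = 368^2*sin(2*9°)/9.81 = 4265.88 m
apex_dist = R/2 = 4265.88/2 = 2133 m

2133 m


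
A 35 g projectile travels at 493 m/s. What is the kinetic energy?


E = 0.5*m*v^2 = 0.5*0.035*493^2 = 4253 J

4253 J


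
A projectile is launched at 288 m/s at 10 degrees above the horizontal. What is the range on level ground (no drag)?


R = v0^2 * sin(2*theta) / g = 288^2 * sin(2*10°) / 9.81 = 2892 m

2892 m


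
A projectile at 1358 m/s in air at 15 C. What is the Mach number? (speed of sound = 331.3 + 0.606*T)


a = 331.3 + 0.606*(15) = 340.39 m/s
M = v/a = 1358/340.39 = 3.99

3.99


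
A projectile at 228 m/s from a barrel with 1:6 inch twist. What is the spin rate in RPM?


twist_m = 6*0.0254 = 0.1524 m
spin = v/twist = 228/0.1524 = 1496.063 rev/s
RPM = spin*60 = 1496.063*60 ≈ 89764 RPM

89764 RPM


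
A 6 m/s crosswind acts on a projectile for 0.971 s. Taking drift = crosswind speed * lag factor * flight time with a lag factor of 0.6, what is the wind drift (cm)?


drift = v_wind * lag * t = 6 * 0.6 * 0.971 = 3.4956 m ≈ 349.6 cm

349.6 cm


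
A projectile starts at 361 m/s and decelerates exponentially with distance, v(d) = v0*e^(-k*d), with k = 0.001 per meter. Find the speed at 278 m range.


v = v0*exp(-k*d) = 361*exp(-0.001*278) = 273.4 m/s

273.4 m/s


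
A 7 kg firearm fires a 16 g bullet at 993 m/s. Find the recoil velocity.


v_recoil = m_p * v_p / m_gun = 0.016 * 993 / 7 = 2.27 m/s

2.27 m/s


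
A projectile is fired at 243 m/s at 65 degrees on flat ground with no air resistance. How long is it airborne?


T = 2*v0*sin(theta)/g = 2*243*sin(65°)/9.81 = 44.9 s

44.9 s


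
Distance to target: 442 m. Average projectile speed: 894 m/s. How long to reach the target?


t = d/v = 442/894 = 0.4944 s

0.4944 s


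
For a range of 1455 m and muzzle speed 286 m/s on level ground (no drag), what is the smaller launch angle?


sin(2*theta) = R*g/v0^2 = 1455*9.81/286^2 = 0.174502, theta = arcsin(0.174502)/2 = 5.025°

5.025 degrees


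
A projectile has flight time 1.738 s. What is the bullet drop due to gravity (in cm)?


drop = 0.5*g*t^2 = 0.5*9.81*1.738^2 = 14.8163 m ≈ 1482 cm

1482 cm


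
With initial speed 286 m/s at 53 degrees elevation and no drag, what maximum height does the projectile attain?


H = (v0*sin(theta))^2 / (2g) = (286*sin(53°))^2 / (2*9.81) = 2659 m

2659 m


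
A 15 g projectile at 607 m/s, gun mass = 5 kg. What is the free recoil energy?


v_r = m_p*v_p/m_gun = 0.015*607/5 = 1.821 m/s, E_r = 0.5*m_gun*v_r^2 = 0.5*5*1.821^2 = 8.29 J

8.29 J


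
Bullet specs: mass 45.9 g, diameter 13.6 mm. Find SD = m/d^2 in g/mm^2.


SD = m/d^2 = 45.9/13.6^2 = 0.2482 g/mm^2

0.2482 g/mm^2


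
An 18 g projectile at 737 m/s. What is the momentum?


p = m*v = 0.018*737 = 13.27 kg·m/s

13.27 kg·m/s


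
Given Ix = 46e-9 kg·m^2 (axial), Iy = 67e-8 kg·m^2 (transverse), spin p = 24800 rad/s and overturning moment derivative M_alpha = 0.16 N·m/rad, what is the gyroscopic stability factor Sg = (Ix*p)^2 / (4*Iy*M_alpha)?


Sg = Ix^2 * p^2 / (4 * Iy * M_alpha) = (46e-9)^2 * 24800^2 / (4 * 67e-8 * 0.16) = 3.035

3.035


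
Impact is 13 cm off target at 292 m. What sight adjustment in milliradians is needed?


1 mrad subtends 1 cm per 10 m of range, so adj = error_cm / (dist_m / 10) = 13 / (292/10) = 0.4452 mrad

0.4452 mrad


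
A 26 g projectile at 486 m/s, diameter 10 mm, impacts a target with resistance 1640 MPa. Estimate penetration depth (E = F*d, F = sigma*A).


A = pi*(d/2)^2 = pi*(10/2)^2 = 78.5398 mm^2
E = 0.5*m*v^2 = 0.5*0.026*486^2 = 3070.55 J
depth = E/(sigma*A) = 3070.55 J / (1640 MPa * 78.5398 mm^2) = 3070.55/(1640 * 78.5398) m = 0.0238387 m ≈ 23.84 mm

23.84 mm


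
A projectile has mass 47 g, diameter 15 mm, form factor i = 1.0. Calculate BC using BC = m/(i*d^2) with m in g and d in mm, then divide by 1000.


BC = m/(i*d^2*1000) = 47/(1.0 * 15^2 * 1000) = 0.0002089

0.0002089


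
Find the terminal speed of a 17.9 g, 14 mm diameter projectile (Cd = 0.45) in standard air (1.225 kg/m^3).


A = pi*(d/2)^2 = pi*(14/2000)^2 = 1.53938e-04 m^2
vt = sqrt(2mg/(Cd*rho*A)) = sqrt(2*0.0179*9.81/(0.45 * 1.225 * 1.53938e-04)) = 64.33 m/s

64.33 m/s


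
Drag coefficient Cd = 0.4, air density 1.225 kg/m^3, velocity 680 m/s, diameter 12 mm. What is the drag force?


A = pi*(d/2)^2 = pi*(12/2000)^2 = 1.13097e-04 m^2
Fd = 0.5*Cd*rho*A*v^2 = 0.5*0.4*1.225*1.13097e-04*680^2 = 12.81 N

12.81 N


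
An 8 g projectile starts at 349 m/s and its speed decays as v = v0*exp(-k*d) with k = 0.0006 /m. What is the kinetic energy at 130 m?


v = v0*exp(-k*d) = 349*exp(-0.0006*130) = 322.813 m/s
E = 0.5*m*v^2 = 0.5*0.008*322.813^2 = 416.8 J

416.8 J


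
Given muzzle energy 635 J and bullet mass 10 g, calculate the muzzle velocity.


v = sqrt(2*E/m) = sqrt(2*635/0.01) = 356.4 m/s

356.4 m/s


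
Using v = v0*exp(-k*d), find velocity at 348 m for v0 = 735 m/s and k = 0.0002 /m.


v = v0*exp(-k*d) = 735*exp(-0.0002*348) = 685.6 m/s

685.6 m/s


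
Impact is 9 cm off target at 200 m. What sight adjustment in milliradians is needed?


1 mrad subtends 1 cm per 10 m of range, so adj = error_cm / (dist_m / 10) = 9 / (200/10) = 0.45 mrad

0.45 mrad


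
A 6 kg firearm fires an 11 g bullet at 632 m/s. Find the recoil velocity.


v_recoil = m_p * v_p / m_gun = 0.011 * 632 / 6 = 1.159 m/s

1.159 m/s


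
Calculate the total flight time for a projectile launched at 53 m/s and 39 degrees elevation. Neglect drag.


T = 2*v0*sin(theta)/g = 2*53*sin(39°)/9.81 = 6.8 s

6.8 s


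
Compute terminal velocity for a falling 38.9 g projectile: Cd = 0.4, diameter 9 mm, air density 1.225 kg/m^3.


A = pi*(d/2)^2 = pi*(9/2000)^2 = 6.36173e-05 m^2
vt = sqrt(2mg/(Cd*rho*A)) = sqrt(2*0.0389*9.81/(0.4 * 1.225 * 6.36173e-05)) = 156.5 m/s

156.5 m/s


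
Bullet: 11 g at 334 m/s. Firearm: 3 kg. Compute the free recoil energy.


v_r = m_p*v_p/m_gun = 0.011*334/3 = 1.22467 m/s, E_r = 0.5*m_gun*v_r^2 = 0.5*3*1.22467^2 = 2.25 J

2.25 J


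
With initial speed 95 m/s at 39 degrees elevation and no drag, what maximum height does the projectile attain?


H = (v0*sin(theta))^2 / (2g) = (95*sin(39°))^2 / (2*9.81) = 182.2 m

182.2 m


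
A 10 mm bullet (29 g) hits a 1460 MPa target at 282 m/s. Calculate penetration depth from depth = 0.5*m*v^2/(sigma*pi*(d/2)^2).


A = pi*(d/2)^2 = pi*(10/2)^2 = 78.5398 mm^2
E = 0.5*m*v^2 = 0.5*0.029*282^2 = 1153.1 J
depth = E/(sigma*A) = 1153.1 J / (1460 MPa * 78.5398 mm^2) = 1153.1/(1460 * 78.5398) m = 0.010056 m ≈ 10.06 mm

10.06 mm


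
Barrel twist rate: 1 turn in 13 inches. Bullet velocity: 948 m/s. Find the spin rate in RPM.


twist_m = 13*0.0254 = 0.3302 m
spin = v/twist = 948/0.3302 = 2870.987 rev/s
RPM = spin*60 = 2870.987*60 ≈ 172259 RPM

172259 RPM


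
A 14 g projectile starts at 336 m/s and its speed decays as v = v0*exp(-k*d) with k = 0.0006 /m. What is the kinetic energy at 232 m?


v = v0*exp(-k*d) = 336*exp(-0.0006*232) = 292.338 m/s
E = 0.5*m*v^2 = 0.5*0.014*292.338^2 = 598.2 J

598.2 J


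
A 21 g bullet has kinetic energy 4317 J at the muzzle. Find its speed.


v = sqrt(2*E/m) = sqrt(2*4317/0.021) = 641.2 m/s

641.2 m/s


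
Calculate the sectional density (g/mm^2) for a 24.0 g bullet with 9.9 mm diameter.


SD = m/d^2 = 24.0/9.9^2 = 0.2449 g/mm^2

0.2449 g/mm^2


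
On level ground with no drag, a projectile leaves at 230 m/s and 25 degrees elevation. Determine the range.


R = v0^2 * sin(2*theta) / g = 230^2 * sin(2*25°) / 9.81 = 4131 m

4131 m


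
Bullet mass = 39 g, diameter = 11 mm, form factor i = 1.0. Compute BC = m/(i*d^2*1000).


BC = m/(i*d^2*1000) = 39/(1.0 * 11^2 * 1000) = 0.0003223

0.0003223


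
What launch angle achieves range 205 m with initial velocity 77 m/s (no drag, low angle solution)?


sin(2*theta) = R*g/v0^2 = 205*9.81/77^2 = 0.339189, theta = arcsin(0.339189)/2 = 9.914°

9.914 degrees


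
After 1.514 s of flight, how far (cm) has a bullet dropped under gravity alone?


drop = 0.5*g*t^2 = 0.5*9.81*1.514^2 = 11.2432 m ≈ 1124 cm

1124 cm


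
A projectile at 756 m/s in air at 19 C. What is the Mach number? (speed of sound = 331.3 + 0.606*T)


a = 331.3 + 0.606*(19) = 342.814 m/s
M = v/a = 756/342.814 = 2.205

2.205


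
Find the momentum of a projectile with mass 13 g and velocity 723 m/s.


p = m*v = 0.013*723 = 9.399 kg·m/s

9.399 kg·m/s


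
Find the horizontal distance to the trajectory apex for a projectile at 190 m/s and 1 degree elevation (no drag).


R = v0^2*sin(2*theta)/g = 190^2*sin(2*1°)/9.81 = 128.427 m
apex_dist = R/2 = 128.427/2 = 64.21 m

64.21 m


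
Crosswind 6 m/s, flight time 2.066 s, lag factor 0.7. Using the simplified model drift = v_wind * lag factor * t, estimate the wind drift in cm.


drift = v_wind * lag * t = 6 * 0.7 * 2.066 = 8.6772 m ≈ 867.7 cm

867.7 cm
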